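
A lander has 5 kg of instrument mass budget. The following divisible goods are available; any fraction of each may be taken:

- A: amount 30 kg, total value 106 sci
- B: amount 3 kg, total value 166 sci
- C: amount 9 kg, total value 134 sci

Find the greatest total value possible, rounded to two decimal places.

Take in order of value per unit:
- B (166/3 per unit): all 3 → value 166, running total 166.00
- C (134/9 per unit): 2 of 9 → value 2×134/9 = 29.7778, running total 195.78
Total 195.78.

195.78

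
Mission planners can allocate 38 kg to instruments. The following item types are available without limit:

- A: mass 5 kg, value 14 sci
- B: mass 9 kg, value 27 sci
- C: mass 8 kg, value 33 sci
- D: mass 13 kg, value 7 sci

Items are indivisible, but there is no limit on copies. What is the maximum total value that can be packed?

Best value-per-unit is C at 33/8; filling with it alone gives 4×33 = 132.
Optimal mix: 1×A + 4×C → mass 37, value 146.

146 sci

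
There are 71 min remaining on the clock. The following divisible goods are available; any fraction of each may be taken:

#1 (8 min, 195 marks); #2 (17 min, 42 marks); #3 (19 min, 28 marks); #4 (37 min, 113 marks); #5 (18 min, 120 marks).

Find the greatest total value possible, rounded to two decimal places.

447.76

Take in order of value per unit:
- #1 (195/8 per unit): all 8 → value 195, running total 195.00
- #5 (120/18 per unit): all 18 → value 120, running total 315.00
- #4 (113/37 per unit): all 37 → value 113, running total 428.00
- #2 (42/17 per unit): 8 of 17 → value 8×42/17 = 19.7647, running total 447.76
Total 447.76.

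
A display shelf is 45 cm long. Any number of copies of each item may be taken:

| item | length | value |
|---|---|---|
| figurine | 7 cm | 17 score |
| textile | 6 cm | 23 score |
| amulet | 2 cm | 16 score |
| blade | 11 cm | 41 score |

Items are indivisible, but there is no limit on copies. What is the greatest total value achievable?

Best value-per-unit is amulet at 16/2, and filling with it alone uses length 22×2=44. No mix of the others beats 22×16 = 352.

352 score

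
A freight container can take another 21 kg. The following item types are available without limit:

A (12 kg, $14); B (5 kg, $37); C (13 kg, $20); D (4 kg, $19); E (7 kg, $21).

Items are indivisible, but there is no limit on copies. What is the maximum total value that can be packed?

Best value-per-unit is B at 37/5, and filling with it alone uses weight 4×5=20. No mix of the others beats 4×37 = 148.

$148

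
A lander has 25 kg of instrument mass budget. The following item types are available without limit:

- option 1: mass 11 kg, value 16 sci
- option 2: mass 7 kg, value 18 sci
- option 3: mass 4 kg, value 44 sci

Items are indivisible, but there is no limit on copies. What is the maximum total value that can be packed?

Best value-per-unit is option 3 at 44/4, and filling with it alone uses mass 6×4=24. No mix of the others beats 6×44 = 264.

264 sci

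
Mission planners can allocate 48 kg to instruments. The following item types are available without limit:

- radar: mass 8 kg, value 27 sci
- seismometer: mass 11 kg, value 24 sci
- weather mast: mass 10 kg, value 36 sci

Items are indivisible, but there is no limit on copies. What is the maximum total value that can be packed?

171 sci

Best value-per-unit is weather mast at 36/10; filling with it alone gives 4×36 = 144.
Optimal mix: 1×radar + 4×weather mast → mass 48, value 171.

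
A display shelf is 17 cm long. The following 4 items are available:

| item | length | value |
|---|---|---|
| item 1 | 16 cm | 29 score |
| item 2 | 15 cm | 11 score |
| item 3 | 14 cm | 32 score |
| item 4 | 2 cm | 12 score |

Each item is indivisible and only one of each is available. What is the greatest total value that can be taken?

Check high-value combinations within 17 cm:
- item 3+item 4: length 14+2=16, value 32+12=44
- item 3: length 14, value 32
- item 1: length 16, value 29
Best: 44 score.

44 score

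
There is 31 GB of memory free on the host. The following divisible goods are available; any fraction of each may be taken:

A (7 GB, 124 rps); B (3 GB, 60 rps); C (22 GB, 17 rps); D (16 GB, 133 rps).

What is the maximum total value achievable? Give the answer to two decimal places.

320.86

Take in order of value per unit:
- B (60/3 per unit): all 3 → value 60, running total 60.00
- A (124/7 per unit): all 7 → value 124, running total 184.00
- D (133/16 per unit): all 16 → value 133, running total 317.00
- C (17/22 per unit): 5 of 22 → value 5×17/22 = 3.8636, running total 320.86
Total 320.86.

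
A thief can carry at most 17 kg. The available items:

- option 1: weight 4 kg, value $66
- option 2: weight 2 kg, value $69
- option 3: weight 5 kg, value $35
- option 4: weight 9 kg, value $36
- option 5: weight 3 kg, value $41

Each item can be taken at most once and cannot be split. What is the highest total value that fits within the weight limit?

Check high-value combinations within 17 kg:
- option 1+option 2+option 3+option 5: weight 4+2+5+3=14, value 66+69+35+41=211
- option 1+option 2+option 5: weight 4+2+3=9, value 66+69+41=176
- option 1+option 2+option 4: weight 4+2+9=15, value 66+69+36=171
- option 1+option 2+option 3: weight 4+2+5=11, value 66+69+35=170
- option 2+option 4+option 5: weight 2+9+3=14, value 69+36+41=146
Best: $211.

$211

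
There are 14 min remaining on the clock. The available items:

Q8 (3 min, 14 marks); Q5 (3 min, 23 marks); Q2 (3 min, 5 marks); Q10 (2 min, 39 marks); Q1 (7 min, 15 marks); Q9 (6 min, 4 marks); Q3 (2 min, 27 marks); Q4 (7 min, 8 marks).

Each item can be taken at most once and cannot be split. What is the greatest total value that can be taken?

This is a 0/1 knapsack; check combinations near the capacity.
- Q8+Q5+Q2+Q10+Q3: time 3+3+3+2+2=13, value 14+23+5+39+27=108
- Q5+Q10+Q1+Q3: time 3+2+7+2=14, value 23+39+15+27=104
- Q8+Q5+Q10+Q3: time 3+3+2+2=10, value 14+23+39+27=103
Best: 108 marks.

108 marks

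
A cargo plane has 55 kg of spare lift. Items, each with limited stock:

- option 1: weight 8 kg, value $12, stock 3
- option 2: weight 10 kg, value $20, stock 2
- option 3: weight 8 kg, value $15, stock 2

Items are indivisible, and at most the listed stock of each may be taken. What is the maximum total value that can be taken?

$94

Top feasible selections:
- 2×option 1 + 2×option 2 + 2×option 3: weight 52, value 94
- 3×option 1 + 2×option 2 + 1×option 3: weight 52, value 91
Best: $94.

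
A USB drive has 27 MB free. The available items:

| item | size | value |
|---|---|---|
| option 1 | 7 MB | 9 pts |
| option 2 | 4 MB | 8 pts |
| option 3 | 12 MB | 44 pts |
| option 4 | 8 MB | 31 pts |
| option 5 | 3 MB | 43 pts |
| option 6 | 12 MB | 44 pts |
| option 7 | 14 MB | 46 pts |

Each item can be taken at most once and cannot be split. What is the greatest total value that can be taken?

Check high-value combinations within 27 MB:
- option 3+option 5+option 6: size 12+3+12=27, value 44+43+44=131
- option 2+option 3+option 4+option 5: size 4+12+8+3=27, value 8+44+31+43=126
- option 2+option 4+option 5+option 6: size 4+8+3+12=27, value 8+31+43+44=126
- option 4+option 5+option 7: size 8+3+14=25, value 31+43+46=120
- option 3+option 4+option 5: size 12+8+3=23, value 44+31+43=118
Best: 131 pts.

131 pts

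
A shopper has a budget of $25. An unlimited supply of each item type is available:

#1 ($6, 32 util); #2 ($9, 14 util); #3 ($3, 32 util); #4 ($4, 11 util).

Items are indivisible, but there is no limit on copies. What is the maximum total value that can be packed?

256 util

Best value-per-unit is #3 at 32/3, and filling with it alone uses cost 8×3=24. No mix of the others beats 8×32 = 256.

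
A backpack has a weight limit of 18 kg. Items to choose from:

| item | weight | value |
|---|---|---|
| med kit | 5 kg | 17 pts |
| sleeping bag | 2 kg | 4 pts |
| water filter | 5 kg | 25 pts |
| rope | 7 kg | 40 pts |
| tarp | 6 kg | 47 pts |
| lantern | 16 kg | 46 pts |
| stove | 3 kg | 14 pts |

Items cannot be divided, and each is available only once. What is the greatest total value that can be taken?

112 pts

Check high-value combinations within 18 kg:
- water filter+rope+tarp: weight 5+7+6=18, value 25+40+47=112
- sleeping bag+rope+tarp+stove: weight 2+7+6+3=18, value 4+40+47+14=105
- med kit+rope+tarp: weight 5+7+6=18, value 17+40+47=104
- rope+tarp+stove: weight 7+6+3=16, value 40+47+14=101
Best: 112 pts.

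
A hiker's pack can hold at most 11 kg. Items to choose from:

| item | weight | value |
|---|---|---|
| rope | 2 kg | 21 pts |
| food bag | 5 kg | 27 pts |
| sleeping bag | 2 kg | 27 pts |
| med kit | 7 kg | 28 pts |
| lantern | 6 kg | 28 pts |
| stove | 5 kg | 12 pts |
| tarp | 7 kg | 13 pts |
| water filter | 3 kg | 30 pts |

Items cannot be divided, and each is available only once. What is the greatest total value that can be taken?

85 pts

Check high-value combinations within 11 kg:
- sleeping bag+lantern+water filter: weight 2+6+3=11, value 27+28+30=85
- food bag+sleeping bag+water filter: weight 5+2+3=10, value 27+27+30=84
- rope+lantern+water filter: weight 2+6+3=11, value 21+28+30=79
- rope+sleeping bag+water filter: weight 2+2+3=7, value 21+27+30=78
- rope+food bag+water filter: weight 2+5+3=10, value 21+27+30=78
Best: 85 pts.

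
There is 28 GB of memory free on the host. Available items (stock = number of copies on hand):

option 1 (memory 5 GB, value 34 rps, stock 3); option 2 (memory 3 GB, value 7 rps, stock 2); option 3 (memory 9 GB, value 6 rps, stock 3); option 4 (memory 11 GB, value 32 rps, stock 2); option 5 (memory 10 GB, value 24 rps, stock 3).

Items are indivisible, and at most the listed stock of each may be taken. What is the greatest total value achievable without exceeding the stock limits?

Best selections within memory 28 and stock limits:
- 3×option 1 + 1×option 4: memory 26, value 134
- 3×option 1 + 1×option 2 + 1×option 5: memory 28, value 133
Best: 134 rps.

134 rps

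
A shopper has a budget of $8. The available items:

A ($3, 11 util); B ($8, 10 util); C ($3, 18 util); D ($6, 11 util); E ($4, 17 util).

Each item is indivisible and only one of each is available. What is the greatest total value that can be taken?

35 util

Check high-value combinations within $8:
- C+E: cost 3+4=7, value 18+17=35
- A+C: cost 3+3=6, value 11+18=29
- A+E: cost 3+4=7, value 11+17=28
Best: 35 util.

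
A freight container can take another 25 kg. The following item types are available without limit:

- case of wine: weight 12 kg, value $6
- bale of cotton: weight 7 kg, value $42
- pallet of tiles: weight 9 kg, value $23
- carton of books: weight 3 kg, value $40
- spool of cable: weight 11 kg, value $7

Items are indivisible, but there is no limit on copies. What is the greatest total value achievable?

Best value-per-unit is carton of books at 40/3, and filling with it alone uses weight 8×3=24. No mix of the others beats 8×40 = 320.

$320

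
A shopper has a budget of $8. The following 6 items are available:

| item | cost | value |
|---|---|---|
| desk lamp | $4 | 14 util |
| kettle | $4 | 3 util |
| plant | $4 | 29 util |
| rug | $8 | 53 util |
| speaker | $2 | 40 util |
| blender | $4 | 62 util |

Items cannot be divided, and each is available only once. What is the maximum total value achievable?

102 util

Check high-value combinations within $8:
- speaker+blender: cost 2+4=6, value 40+62=102
- plant+blender: cost 4+4=8, value 29+62=91
- desk lamp+blender: cost 4+4=8, value 14+62=76
Best: 102 util.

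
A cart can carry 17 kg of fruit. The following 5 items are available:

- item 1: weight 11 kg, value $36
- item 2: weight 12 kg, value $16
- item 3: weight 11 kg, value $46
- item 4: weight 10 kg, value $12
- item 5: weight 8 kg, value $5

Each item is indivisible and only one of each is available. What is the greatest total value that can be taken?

$46

This is a 0/1 knapsack; check combinations near the capacity.
- item 3: weight 11, value 46
- item 1: weight 11, value 36
- item 2: weight 12, value 16
Best: $46.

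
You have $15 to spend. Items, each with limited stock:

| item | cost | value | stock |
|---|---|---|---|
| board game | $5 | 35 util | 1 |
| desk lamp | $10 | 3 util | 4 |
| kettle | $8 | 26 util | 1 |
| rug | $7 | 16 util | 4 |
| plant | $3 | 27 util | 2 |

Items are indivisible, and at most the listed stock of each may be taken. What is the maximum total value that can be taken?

Top feasible selections:
- 1×board game + 2×plant: cost 11, value 89
- 1×kettle + 2×plant: cost 14, value 80
- 1×board game + 1×rug + 1×plant: cost 15, value 78
- 1×rug + 2×plant: cost 13, value 70
Best: 89 util.

89 util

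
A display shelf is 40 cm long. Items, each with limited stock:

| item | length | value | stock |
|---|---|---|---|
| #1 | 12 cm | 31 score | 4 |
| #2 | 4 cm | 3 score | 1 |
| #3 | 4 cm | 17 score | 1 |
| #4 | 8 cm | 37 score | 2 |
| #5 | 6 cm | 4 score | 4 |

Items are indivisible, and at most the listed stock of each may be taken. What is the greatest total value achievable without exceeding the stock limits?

Best selections within length 40 and stock limits:
- 2×#1 + 2×#4: length 40, value 136
- 1×#1 + 1×#3 + 2×#4 + 1×#5: length 38, value 126
- 1×#1 + 1×#2 + 1×#3 + 2×#4: length 36, value 125
Best: 136 score.

136 score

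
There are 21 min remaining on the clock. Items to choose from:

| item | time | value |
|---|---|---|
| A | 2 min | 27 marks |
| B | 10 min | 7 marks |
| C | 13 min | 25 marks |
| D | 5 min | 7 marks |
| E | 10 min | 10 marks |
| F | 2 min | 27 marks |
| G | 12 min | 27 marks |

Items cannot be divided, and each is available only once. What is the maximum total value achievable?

Check high-value combinations within 21 min:
- A+D+F+G: time 2+5+2+12=21, value 27+7+27+27=88
- A+F+G: time 2+2+12=16, value 27+27+27=81
- A+C+F: time 2+13+2=17, value 27+25+27=79
- A+D+E+F: time 2+5+10+2=19, value 27+7+10+27=71
Best: 88 marks.

88 marks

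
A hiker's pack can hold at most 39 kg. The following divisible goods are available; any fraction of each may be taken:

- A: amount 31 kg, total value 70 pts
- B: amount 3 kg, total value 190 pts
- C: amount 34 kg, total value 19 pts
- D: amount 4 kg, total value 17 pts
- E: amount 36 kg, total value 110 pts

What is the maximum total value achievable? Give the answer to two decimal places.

Take in order of value per unit:
- B (190/3 per unit): all 3 → value 190, running total 190.00
- D (17/4 per unit): all 4 → value 17, running total 207.00
- E (110/36 per unit): 32 of 36 → value 32×110/36 = 97.7778, running total 304.78
Total 304.78.

304.78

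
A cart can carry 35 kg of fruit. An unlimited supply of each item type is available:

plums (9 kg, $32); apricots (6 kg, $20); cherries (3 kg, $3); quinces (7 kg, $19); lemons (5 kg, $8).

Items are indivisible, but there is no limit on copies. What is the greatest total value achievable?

Best value-per-unit is plums at 32/9; filling with it alone gives 3×32 = 96.
Optimal mix: 3×plums + 1×apricots → weight 33, value 116.

$116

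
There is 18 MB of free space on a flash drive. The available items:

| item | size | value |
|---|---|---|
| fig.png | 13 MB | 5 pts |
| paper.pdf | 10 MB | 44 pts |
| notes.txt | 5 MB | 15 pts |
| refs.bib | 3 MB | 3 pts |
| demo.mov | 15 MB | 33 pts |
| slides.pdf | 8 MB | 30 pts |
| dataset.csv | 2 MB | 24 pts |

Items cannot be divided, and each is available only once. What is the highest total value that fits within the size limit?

83 pts

Check high-value combinations within 18 MB:
- paper.pdf+notes.txt+dataset.csv: size 10+5+2=17, value 44+15+24=83
- paper.pdf+slides.pdf: size 10+8=18, value 44+30=74
- notes.txt+refs.bib+slides.pdf+dataset.csv: size 5+3+8+2=18, value 15+3+30+24=72
- paper.pdf+refs.bib+dataset.csv: size 10+3+2=15, value 44+3+24=71
Best: 83 pts.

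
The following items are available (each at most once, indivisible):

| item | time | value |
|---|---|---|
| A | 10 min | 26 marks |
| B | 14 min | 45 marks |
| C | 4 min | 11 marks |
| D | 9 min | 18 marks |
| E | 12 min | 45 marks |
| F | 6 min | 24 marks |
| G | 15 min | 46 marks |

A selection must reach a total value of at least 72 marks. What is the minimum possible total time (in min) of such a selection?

Subsets with value ≥ 72, sorted by total time:
- C+E+F: time 22, value 80
- B+C+F: time 24, value 80
- C+F+G: time 25, value 81
Minimum time: 22 min.

22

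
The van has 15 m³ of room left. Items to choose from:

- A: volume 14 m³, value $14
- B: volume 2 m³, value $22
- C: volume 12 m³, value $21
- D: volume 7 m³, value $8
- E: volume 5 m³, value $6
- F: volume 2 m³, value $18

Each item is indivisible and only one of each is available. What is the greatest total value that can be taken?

$48

Check high-value combinations within 15 m³:
- B+D+F: volume 2+7+2=11, value 22+8+18=48
- B+E+F: volume 2+5+2=9, value 22+6+18=46
- B+C: volume 2+12=14, value 22+21=43
- B+F: volume 2+2=4, value 22+18=40
Best: $48.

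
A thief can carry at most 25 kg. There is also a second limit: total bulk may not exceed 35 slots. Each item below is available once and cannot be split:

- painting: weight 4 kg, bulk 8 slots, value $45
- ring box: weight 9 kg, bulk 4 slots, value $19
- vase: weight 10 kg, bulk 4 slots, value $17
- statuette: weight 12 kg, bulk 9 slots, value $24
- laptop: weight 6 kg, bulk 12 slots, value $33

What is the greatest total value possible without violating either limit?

Feasible sets respecting both limits:
- painting+statuette+laptop: weight 22, bulk 29, value 102
- painting+ring box+laptop: weight 19, bulk 24, value 97
- painting+vase+laptop: weight 20, bulk 24, value 95
Best: $102.

$102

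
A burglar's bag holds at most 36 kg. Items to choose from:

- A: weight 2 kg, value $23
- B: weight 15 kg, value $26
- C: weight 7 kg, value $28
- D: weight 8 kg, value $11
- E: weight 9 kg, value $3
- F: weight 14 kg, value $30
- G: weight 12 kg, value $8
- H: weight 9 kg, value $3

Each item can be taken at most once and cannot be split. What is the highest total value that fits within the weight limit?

$92

Check high-value combinations within 36 kg:
- A+C+D+F: weight 2+7+8+14=31, value 23+28+11+30=92
- A+C+F+G: weight 2+7+14+12=35, value 23+28+30+8=89
- A+B+C+D: weight 2+15+7+8=32, value 23+26+28+11=88
- A+B+C+G: weight 2+15+7+12=36, value 23+26+28+8=85
- A+C+E+F: weight 2+7+9+14=32, value 23+28+3+30=84
Best: $92.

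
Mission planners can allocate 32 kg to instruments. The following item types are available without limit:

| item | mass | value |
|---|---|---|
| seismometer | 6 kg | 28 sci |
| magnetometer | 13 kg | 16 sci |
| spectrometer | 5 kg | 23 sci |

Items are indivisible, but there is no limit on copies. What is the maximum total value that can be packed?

Best value-per-unit is seismometer at 28/6; filling with it alone gives 5×28 = 140.
Optimal mix: 2×seismometer + 4×spectrometer → mass 32, value 148.

148 sci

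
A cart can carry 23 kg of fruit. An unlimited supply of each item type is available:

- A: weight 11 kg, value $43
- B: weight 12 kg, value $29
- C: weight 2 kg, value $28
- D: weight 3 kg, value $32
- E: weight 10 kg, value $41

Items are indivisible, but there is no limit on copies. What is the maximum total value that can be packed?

$312

Best value-per-unit is C at 28/2; filling with it alone gives 11×28 = 308.
Optimal mix: 10×C + 1×D → weight 23, value 312.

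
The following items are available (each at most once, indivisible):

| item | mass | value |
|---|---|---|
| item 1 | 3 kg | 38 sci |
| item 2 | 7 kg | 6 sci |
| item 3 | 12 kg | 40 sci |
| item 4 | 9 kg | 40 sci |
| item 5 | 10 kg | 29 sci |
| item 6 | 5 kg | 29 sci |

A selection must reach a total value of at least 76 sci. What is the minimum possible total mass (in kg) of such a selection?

12

Subsets with value ≥ 76, sorted by total mass:
- item 1+item 4: mass 12, value 78
- item 1+item 3: mass 15, value 78
- item 1+item 4+item 6: mass 17, value 107
- item 1+item 5+item 6: mass 18, value 96
Minimum mass: 12 kg.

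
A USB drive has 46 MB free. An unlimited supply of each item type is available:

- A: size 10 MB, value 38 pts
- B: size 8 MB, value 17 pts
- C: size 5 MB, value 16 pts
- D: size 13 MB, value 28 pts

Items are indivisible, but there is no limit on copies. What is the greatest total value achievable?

Best value-per-unit is A at 38/10; filling with it alone gives 4×38 = 152.
Optimal mix: 4×A + 1×C → size 45, value 168.

168 pts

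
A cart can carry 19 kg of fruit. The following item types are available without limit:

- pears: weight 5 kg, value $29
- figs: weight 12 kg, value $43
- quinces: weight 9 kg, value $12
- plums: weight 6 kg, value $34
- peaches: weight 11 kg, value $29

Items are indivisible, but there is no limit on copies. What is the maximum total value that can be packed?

Best value-per-unit is pears at 29/5; filling with it alone gives 3×29 = 87.
Optimal mix: 3×plums → weight 18, value 102.

$102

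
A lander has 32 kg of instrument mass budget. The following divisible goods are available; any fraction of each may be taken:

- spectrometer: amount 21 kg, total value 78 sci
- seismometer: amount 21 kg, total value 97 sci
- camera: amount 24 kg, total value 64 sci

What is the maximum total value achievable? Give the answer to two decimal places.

137.86

Take in order of value per unit:
- seismometer (97/21 per unit): all 21 → value 97, running total 97.00
- spectrometer (78/21 per unit): 11 of 21 → value 11×78/21 = 40.8571, running total 137.86
Total 137.86.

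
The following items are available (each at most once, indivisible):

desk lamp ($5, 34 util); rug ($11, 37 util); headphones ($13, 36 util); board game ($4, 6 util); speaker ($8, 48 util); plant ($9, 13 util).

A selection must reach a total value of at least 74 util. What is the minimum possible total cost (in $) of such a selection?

13

Subsets with value ≥ 74, sorted by total cost:
- desk lamp+speaker: cost 13, value 82
- desk lamp+board game+speaker: cost 17, value 88
- rug+speaker: cost 19, value 85
- desk lamp+rug+board game: cost 20, value 77
Minimum cost: 13 $.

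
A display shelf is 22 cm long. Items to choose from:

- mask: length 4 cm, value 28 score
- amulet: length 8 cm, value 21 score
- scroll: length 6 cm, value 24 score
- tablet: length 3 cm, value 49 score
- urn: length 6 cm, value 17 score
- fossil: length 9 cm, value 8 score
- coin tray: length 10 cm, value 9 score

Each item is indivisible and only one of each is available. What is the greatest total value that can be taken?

122 score

Check high-value combinations within 22 cm:
- mask+amulet+scroll+tablet: length 4+8+6+3=21, value 28+21+24+49=122
- mask+scroll+tablet+urn: length 4+6+3+6=19, value 28+24+49+17=118
- mask+amulet+tablet+urn: length 4+8+3+6=21, value 28+21+49+17=115
- mask+scroll+tablet+fossil: length 4+6+3+9=22, value 28+24+49+8=109
Best: 122 score.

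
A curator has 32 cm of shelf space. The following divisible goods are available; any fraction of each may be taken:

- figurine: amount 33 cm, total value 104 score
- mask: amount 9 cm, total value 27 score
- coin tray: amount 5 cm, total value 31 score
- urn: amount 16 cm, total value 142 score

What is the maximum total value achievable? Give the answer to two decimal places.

Take in order of value per unit:
- urn (142/16 per unit): all 16 → value 142, running total 142.00
- coin tray (31/5 per unit): all 5 → value 31, running total 173.00
- figurine (104/33 per unit): 11 of 33 → value 11×104/33 = 34.6667, running total 207.67
Total 207.67.

207.67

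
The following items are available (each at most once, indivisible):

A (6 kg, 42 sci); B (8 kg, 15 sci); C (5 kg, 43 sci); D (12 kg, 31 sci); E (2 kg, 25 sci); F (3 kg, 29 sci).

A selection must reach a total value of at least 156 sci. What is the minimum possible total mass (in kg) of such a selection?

28

Subsets with value ≥ 156, sorted by total mass:
- A+C+D+E+F: mass 28, value 170
- A+B+C+D+E: mass 33, value 156
- A+B+C+D+F: mass 34, value 160
Minimum mass: 28 kg.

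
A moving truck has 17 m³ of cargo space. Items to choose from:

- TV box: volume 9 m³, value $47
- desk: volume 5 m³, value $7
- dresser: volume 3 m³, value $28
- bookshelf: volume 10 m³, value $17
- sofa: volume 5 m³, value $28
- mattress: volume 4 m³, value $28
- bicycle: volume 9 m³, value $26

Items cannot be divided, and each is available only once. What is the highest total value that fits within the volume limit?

Check high-value combinations within 17 m³:
- TV box+dresser+mattress: volume 9+3+4=16, value 47+28+28=103
- TV box+dresser+sofa: volume 9+3+5=17, value 47+28+28=103
- desk+dresser+sofa+mattress: volume 5+3+5+4=17, value 7+28+28+28=91
- dresser+sofa+mattress: volume 3+5+4=12, value 28+28+28=84
- dresser+mattress+bicycle: volume 3+4+9=16, value 28+28+26=82
Best: $103.

$103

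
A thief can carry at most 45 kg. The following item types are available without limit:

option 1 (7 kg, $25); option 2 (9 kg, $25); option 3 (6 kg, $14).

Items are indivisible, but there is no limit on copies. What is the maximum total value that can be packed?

$150

Best value-per-unit is option 1 at 25/7, and filling with it alone uses weight 6×7=42. No mix of the others beats 6×25 = 150.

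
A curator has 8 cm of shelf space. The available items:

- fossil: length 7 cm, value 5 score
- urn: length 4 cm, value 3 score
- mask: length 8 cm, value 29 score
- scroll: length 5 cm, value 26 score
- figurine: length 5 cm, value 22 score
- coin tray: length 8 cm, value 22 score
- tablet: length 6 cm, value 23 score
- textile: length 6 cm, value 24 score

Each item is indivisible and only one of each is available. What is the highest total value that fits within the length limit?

Check high-value combinations within 8 cm:
- mask: length 8, value 29
- scroll: length 5, value 26
- textile: length 6, value 24
- tablet: length 6, value 23
- figurine: length 5, value 22
Best: 29 score.

29 score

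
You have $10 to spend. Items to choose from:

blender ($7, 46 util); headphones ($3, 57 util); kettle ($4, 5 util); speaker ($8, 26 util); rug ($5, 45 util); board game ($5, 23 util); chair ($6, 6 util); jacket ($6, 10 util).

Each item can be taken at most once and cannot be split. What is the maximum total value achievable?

103 util

Check high-value combinations within $10:
- blender+headphones: cost 7+3=10, value 46+57=103
- headphones+rug: cost 3+5=8, value 57+45=102
- headphones+board game: cost 3+5=8, value 57+23=80
- rug+board game: cost 5+5=10, value 45+23=68
Best: 103 util.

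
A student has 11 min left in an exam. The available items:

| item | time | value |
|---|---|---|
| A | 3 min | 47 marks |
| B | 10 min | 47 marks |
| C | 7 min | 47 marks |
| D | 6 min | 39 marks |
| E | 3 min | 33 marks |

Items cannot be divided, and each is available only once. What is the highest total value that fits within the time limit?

94 marks

Check high-value combinations within 11 min:
- A+C: time 3+7=10, value 47+47=94
- A+D: time 3+6=9, value 47+39=86
- A+E: time 3+3=6, value 47+33=80
Best: 94 marks.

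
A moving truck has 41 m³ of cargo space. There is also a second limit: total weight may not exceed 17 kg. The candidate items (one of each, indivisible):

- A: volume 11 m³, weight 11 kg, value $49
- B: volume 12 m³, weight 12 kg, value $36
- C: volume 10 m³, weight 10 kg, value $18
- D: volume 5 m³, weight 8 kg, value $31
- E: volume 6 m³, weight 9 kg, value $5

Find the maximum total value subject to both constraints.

Feasible sets respecting both limits:
- A: volume 11, weight 11, value 49
- B: volume 12, weight 12, value 36
- D+E: volume 11, weight 17, value 36
- D: volume 5, weight 8, value 31
Best: $49.

$49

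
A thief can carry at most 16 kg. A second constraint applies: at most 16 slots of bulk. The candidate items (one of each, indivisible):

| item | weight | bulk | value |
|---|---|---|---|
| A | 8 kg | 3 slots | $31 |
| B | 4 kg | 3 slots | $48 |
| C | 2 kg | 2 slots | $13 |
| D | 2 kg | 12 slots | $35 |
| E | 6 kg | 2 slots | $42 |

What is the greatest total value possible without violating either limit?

Feasible sets respecting both limits:
- B+C+E: weight 12, bulk 7, value 103
- A+B+C: weight 14, bulk 8, value 92
- B+E: weight 10, bulk 5, value 90
Best: $103.

$103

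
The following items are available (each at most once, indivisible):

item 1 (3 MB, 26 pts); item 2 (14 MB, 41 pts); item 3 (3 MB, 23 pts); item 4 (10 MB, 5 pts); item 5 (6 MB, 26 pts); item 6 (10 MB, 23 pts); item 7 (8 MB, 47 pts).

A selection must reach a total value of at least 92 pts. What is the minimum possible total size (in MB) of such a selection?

14

Subsets with value ≥ 92, sorted by total size:
- item 1+item 3+item 7: size 14, value 96
- item 1+item 5+item 7: size 17, value 99
- item 3+item 5+item 7: size 17, value 96
- item 1+item 3+item 5+item 7: size 20, value 122
Minimum size: 14 MB.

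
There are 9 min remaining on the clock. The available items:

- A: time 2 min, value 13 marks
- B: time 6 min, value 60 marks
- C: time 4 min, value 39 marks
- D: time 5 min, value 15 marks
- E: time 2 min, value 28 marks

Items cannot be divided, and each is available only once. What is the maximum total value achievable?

88 marks

Check high-value combinations within 9 min:
- B+E: time 6+2=8, value 60+28=88
- A+C+E: time 2+4+2=8, value 13+39+28=80
- A+B: time 2+6=8, value 13+60=73
Best: 88 marks.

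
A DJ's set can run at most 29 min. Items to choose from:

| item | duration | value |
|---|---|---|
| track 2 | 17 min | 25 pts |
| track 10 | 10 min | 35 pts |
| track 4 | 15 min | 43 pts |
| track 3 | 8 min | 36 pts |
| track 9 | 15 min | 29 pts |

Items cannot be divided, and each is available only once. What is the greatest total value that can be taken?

Check high-value combinations within 29 min:
- track 4+track 3: duration 15+8=23, value 43+36=79
- track 10+track 4: duration 10+15=25, value 35+43=78
- track 10+track 3: duration 10+8=18, value 35+36=71
- track 3+track 9: duration 8+15=23, value 36+29=65
Best: 79 pts.

79 pts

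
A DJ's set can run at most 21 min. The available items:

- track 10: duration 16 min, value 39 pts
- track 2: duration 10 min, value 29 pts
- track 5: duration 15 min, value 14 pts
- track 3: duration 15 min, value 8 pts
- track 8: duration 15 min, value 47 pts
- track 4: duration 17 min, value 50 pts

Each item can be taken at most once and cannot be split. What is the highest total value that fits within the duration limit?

50 pts

Check high-value combinations within 21 min:
- track 4: duration 17, value 50
- track 8: duration 15, value 47
- track 10: duration 16, value 39
- track 2: duration 10, value 29
- track 5: duration 15, value 14
Best: 50 pts.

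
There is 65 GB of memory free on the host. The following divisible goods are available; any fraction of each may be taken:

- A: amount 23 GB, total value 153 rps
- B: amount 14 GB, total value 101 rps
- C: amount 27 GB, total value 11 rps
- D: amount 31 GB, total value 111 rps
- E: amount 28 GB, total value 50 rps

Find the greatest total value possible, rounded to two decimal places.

354.26

Take in order of value per unit:
- B (101/14 per unit): all 14 → value 101, running total 101.00
- A (153/23 per unit): all 23 → value 153, running total 254.00
- D (111/31 per unit): 28 of 31 → value 28×111/31 = 100.2581, running total 354.26
Total 354.26.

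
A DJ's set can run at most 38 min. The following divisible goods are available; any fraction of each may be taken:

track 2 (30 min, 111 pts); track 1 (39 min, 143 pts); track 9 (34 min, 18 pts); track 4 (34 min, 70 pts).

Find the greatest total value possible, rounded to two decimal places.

Take in order of value per unit:
- track 2 (111/30 per unit): all 30 → value 111, running total 111.00
- track 1 (143/39 per unit): 8 of 39 → value 8×143/39 = 29.3333, running total 140.33
Total 140.33.

140.33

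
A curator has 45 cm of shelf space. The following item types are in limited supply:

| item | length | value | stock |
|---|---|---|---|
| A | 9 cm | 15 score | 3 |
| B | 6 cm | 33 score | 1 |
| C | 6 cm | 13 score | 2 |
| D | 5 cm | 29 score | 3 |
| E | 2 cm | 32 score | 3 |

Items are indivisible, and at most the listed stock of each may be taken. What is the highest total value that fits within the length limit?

Best selections within length 45 and stock limits:
- 2×A + 1×B + 3×D + 3×E: length 45, value 246
- 1×A + 1×B + 1×C + 3×D + 3×E: length 42, value 244
Best: 246 score.

246 score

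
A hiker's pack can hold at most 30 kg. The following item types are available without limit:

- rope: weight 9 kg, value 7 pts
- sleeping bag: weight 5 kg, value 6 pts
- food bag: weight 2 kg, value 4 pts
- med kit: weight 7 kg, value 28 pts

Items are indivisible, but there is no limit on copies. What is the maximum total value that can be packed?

Best value-per-unit is med kit at 28/7; filling with it alone gives 4×28 = 112.
Optimal mix: 1×food bag + 4×med kit → weight 30, value 116.

116 pts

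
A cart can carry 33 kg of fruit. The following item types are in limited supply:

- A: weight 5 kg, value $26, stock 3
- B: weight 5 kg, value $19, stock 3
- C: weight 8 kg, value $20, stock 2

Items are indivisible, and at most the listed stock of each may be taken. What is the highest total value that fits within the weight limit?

Best selections within weight 33 and stock limits:
- 3×A + 2×B + 1×C: weight 33, value 136
- 3×A + 3×B: weight 30, value 135
- 2×A + 3×B + 1×C: weight 33, value 129
Best: $136.

$136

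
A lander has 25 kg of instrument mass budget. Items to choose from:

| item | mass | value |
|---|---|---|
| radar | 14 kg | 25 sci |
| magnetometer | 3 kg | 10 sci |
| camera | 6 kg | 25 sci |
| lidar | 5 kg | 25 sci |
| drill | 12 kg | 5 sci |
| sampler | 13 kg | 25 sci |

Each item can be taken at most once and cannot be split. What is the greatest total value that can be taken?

75 sci

This is a 0/1 knapsack; check combinations near the capacity.
- camera+lidar+sampler: mass 6+5+13=24, value 25+25+25=75
- radar+camera+lidar: mass 14+6+5=25, value 25+25+25=75
- magnetometer+camera+lidar: mass 3+6+5=14, value 10+25+25=60
- magnetometer+lidar+sampler: mass 3+5+13=21, value 10+25+25=60
Best: 75 sci.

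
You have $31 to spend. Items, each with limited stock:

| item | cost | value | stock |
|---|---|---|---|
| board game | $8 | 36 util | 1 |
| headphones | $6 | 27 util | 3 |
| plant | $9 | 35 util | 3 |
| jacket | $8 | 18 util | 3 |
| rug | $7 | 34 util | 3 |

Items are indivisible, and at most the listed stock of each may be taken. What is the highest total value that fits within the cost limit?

Top feasible selections:
- 1×board game + 1×plant + 2×rug: cost 31, value 139
- 1×board game + 3×rug: cost 29, value 138
- 1×plant + 3×rug: cost 30, value 137
- 1×board game + 1×headphones + 1×plant + 1×rug: cost 30, value 132
Best: 139 util.

139 util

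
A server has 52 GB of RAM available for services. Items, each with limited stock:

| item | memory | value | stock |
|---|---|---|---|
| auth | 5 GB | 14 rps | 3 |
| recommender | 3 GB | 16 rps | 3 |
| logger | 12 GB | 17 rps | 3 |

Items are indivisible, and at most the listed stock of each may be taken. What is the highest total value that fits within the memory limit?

124 rps

Top feasible selections:
- 3×auth + 3×recommender + 2×logger: memory 48, value 124
- 1×auth + 3×recommender + 3×logger: memory 50, value 113
Best: 124 rps.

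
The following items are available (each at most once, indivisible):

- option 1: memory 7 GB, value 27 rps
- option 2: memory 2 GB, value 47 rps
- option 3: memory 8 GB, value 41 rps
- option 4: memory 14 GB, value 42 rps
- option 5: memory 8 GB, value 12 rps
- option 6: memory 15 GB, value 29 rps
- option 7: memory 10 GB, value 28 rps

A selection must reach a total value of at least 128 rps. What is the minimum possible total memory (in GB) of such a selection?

24

Subsets with value ≥ 128, sorted by total memory:
- option 2+option 3+option 4: memory 24, value 130
- option 1+option 2+option 3+option 7: memory 27, value 143
Minimum memory: 24 GB.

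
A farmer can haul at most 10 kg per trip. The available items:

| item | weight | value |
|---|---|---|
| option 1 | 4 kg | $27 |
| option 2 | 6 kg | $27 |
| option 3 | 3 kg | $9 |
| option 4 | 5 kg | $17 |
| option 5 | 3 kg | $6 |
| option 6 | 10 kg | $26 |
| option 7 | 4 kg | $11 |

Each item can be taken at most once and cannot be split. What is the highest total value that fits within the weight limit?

$54

This is a 0/1 knapsack; check combinations near the capacity.
- option 1+option 2: weight 4+6=10, value 27+27=54
- option 1+option 4: weight 4+5=9, value 27+17=44
- option 1+option 3+option 5: weight 4+3+3=10, value 27+9+6=42
- option 1+option 7: weight 4+4=8, value 27+11=38
- option 2+option 7: weight 6+4=10, value 27+11=38
Best: $54.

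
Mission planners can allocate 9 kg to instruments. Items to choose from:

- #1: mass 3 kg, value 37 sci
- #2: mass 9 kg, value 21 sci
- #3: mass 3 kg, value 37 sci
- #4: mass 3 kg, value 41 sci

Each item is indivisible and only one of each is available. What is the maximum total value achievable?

115 sci

Check high-value combinations within 9 kg:
- #1+#3+#4: mass 3+3+3=9, value 37+37+41=115
- #1+#4: mass 3+3=6, value 37+41=78
- #3+#4: mass 3+3=6, value 37+41=78
Best: 115 sci.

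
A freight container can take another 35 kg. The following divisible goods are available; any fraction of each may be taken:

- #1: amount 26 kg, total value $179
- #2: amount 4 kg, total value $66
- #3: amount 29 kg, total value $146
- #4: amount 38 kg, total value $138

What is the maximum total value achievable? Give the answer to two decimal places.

270.17

Take in order of value per unit:
- #2 (66/4 per unit): all 4 → value 66, running total 66.00
- #1 (179/26 per unit): all 26 → value 179, running total 245.00
- #3 (146/29 per unit): 5 of 29 → value 5×146/29 = 25.1724, running total 270.17
Total 270.17.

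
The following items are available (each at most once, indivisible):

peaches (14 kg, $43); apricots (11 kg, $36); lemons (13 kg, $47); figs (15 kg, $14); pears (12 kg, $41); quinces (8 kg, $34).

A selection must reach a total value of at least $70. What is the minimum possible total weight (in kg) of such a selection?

19

Subsets with value ≥ 70, sorted by total weight:
- apricots+quinces: weight 19, value 70
- pears+quinces: weight 20, value 75
- lemons+quinces: weight 21, value 81
- peaches+quinces: weight 22, value 77
Minimum weight: 19 kg.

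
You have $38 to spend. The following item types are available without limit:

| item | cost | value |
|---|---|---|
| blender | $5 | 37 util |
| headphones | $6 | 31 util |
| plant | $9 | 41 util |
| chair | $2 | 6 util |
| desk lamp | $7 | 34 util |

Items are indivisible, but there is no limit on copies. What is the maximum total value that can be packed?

265 util

Best value-per-unit is blender at 37/5; filling with it alone gives 7×37 = 259.
Optimal mix: 7×blender + 1×chair → cost 37, value 265.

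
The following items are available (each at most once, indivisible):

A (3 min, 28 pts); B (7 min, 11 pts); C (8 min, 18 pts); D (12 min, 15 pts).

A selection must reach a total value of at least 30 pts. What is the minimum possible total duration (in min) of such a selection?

10

Subsets with value ≥ 30, sorted by total duration:
- A+B: duration 10, value 39
- A+C: duration 11, value 46
- A+D: duration 15, value 43
- A+B+C: duration 18, value 57
Minimum duration: 10 min.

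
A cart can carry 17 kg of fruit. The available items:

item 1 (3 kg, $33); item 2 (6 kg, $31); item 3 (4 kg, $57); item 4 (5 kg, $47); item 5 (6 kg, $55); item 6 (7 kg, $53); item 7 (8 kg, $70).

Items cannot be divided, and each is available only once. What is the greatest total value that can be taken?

Check high-value combinations within 17 kg:
- item 3+item 4+item 7: weight 4+5+8=17, value 57+47+70=174
- item 3+item 5+item 6: weight 4+6+7=17, value 57+55+53=165
- item 1+item 3+item 7: weight 3+4+8=15, value 33+57+70=160
- item 3+item 4+item 5: weight 4+5+6=15, value 57+47+55=159
Best: $174.

$174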